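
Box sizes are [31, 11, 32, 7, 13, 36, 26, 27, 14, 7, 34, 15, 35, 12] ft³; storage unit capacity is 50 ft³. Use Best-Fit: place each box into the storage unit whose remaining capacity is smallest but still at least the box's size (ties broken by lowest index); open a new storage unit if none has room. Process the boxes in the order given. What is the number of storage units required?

Put 31 ft³ in storage unit 1; 19 ft³ remain.
Put 11 ft³ in storage unit 1; 8 ft³ remain.
Put 32 ft³ in storage unit 2; 18 ft³ remain.
Put 7 ft³ in storage unit 1; 1 ft³ remain.
Put 13 ft³ in storage unit 2; 5 ft³ remain.
Put 36 ft³ in storage unit 3; 14 ft³ remain.
Put 26 ft³ in storage unit 4; 24 ft³ remain.
Put 27 ft³ in storage unit 5; 23 ft³ remain.
Put 14 ft³ in storage unit 3; 0 ft³ remain.
Put 7 ft³ in storage unit 5; 16 ft³ remain.
Put 34 ft³ in storage unit 6; 16 ft³ remain.
Put 15 ft³ in storage unit 5; 1 ft³ remain.
Put 35 ft³ in storage unit 7; 15 ft³ remain.
Put 12 ft³ in storage unit 7; 3 ft³ remain.

7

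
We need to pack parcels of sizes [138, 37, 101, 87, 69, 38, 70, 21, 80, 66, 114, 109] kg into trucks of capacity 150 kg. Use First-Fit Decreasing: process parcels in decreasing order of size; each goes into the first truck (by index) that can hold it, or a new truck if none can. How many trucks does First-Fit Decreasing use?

7 trucks

Sorted descending: 138, 114, 109, 101, 87, 80, 70, 69, 66, 38, 37, 21.
138 kg → truck 1 (remaining 12 kg)
114 kg → truck 2 (remaining 36 kg)
109 kg → truck 3 (remaining 41 kg)
101 kg → truck 4 (remaining 49 kg)
87 kg → truck 5 (remaining 63 kg)
80 kg → truck 6 (remaining 70 kg)
70 kg → truck 6 (remaining 0 kg)
69 kg → truck 7 (remaining 81 kg)
66 kg → truck 7 (remaining 15 kg)
38 kg → truck 3 (remaining 3 kg)
37 kg → truck 4 (remaining 12 kg)
21 kg → truck 2 (remaining 15 kg)
Final trucks: [138] [114,21] [109,38] [101,37] [87] [80,70] [69,66].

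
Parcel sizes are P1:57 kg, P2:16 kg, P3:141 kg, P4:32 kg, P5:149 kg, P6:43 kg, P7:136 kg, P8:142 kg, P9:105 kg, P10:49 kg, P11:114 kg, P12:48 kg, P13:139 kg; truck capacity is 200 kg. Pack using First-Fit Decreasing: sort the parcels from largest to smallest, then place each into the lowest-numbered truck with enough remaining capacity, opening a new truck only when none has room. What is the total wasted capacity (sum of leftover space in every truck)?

Sorted descending: 149, 142, 141, 139, 136, 114, 105, 57, 49, 48, 43, 32, 16.
Put 149 kg in truck 1; 51 kg remain.
Put 142 kg in truck 2; 58 kg remain.
Put 141 kg in truck 3; 59 kg remain.
Put 139 kg in truck 4; 61 kg remain.
Put 136 kg in truck 5; 64 kg remain.
Put 114 kg in truck 6; 86 kg remain.
Put 105 kg in truck 7; 95 kg remain.
Put 57 kg in truck 2; 1 kg remain.
Put 49 kg in truck 1; 2 kg remain.
Put 48 kg in truck 3; 11 kg remain.
Put 43 kg in truck 4; 18 kg remain.
Put 32 kg in truck 5; 32 kg remain.
Put 16 kg in truck 4; 2 kg remain.
7 trucks × 200 kg = 1400 kg; used 1171 kg; unused 229 kg.

229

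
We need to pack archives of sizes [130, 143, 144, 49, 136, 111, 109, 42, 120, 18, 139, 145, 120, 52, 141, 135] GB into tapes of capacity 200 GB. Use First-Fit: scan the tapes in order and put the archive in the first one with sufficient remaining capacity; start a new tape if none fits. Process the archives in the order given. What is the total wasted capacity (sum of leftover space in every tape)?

666

Put 130 GB in tape 1; 70 GB remain.
Put 143 GB in tape 2; 57 GB remain.
Put 144 GB in tape 3; 56 GB remain.
Put 49 GB in tape 1; 21 GB remain.
Put 136 GB in tape 4; 64 GB remain.
Put 111 GB in tape 5; 89 GB remain.
Put 109 GB in tape 6; 91 GB remain.
Put 42 GB in tape 2; 15 GB remain.
Put 120 GB in tape 7; 80 GB remain.
Put 18 GB in tape 1; 3 GB remain.
Put 139 GB in tape 8; 61 GB remain.
Put 145 GB in tape 9; 55 GB remain.
Put 120 GB in tape 10; 80 GB remain.
Put 52 GB in tape 3; 4 GB remain.
Put 141 GB in tape 11; 59 GB remain.
Put 135 GB in tape 12; 65 GB remain.
12 tapes × 200 GB = 2400 GB; used 1734 GB; unused 666 GB.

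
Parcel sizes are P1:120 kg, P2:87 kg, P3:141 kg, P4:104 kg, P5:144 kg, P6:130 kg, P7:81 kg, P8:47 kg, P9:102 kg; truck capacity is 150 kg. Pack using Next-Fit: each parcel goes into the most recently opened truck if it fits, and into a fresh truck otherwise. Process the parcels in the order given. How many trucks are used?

8

P1 (120 kg) → truck 1 (remaining 30 kg)
P2 (87 kg) → truck 2 (remaining 63 kg)
P3 (141 kg) → truck 3 (remaining 9 kg)
P4 (104 kg) → truck 4 (remaining 46 kg)
P5 (144 kg) → truck 5 (remaining 6 kg)
P6 (130 kg) → truck 6 (remaining 20 kg)
P7 (81 kg) → truck 7 (remaining 69 kg)
P8 (47 kg) → truck 7 (remaining 22 kg)
P9 (102 kg) → truck 8 (remaining 48 kg)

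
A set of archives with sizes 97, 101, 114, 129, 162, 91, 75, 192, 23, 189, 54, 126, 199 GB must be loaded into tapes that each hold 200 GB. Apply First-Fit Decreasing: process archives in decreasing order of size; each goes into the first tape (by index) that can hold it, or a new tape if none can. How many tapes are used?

Sorted descending: 199, 192, 189, 162, 129, 126, 114, 101, 97, 91, 75, 54, 23.
199 GB → tape 1 (remaining 1 GB)
192 GB → tape 2 (remaining 8 GB)
189 GB → tape 3 (remaining 11 GB)
162 GB → tape 4 (remaining 38 GB)
129 GB → tape 5 (remaining 71 GB)
126 GB → tape 6 (remaining 74 GB)
114 GB → tape 7 (remaining 86 GB)
101 GB → tape 8 (remaining 99 GB)
97 GB → tape 8 (remaining 2 GB)
91 GB → tape 9 (remaining 109 GB)
75 GB → tape 7 (remaining 11 GB)
54 GB → tape 5 (remaining 17 GB)
23 GB → tape 4 (remaining 15 GB)

9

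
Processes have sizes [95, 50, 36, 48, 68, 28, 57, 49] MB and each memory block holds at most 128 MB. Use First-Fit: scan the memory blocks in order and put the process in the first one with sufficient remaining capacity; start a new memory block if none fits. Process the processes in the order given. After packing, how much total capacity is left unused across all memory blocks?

95 MB → memory block 1 (remaining 33 MB)
50 MB → memory block 2 (remaining 78 MB)
36 MB → memory block 2 (remaining 42 MB)
48 MB → memory block 3 (remaining 80 MB)
68 MB → memory block 3 (remaining 12 MB)
28 MB → memory block 1 (remaining 5 MB)
57 MB → memory block 4 (remaining 71 MB)
49 MB → memory block 4 (remaining 22 MB)
4 memory blocks × 128 MB = 512 MB; used 431 MB; unused 81 MB.

81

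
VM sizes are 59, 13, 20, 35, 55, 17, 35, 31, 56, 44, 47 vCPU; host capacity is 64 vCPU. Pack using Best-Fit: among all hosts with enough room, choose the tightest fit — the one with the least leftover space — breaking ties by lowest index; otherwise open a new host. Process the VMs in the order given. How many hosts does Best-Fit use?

8 hosts

59 vCPU → host 1 (remaining 5 vCPU)
13 vCPU → host 2 (remaining 51 vCPU)
20 vCPU → host 2 (remaining 31 vCPU)
35 vCPU → host 3 (remaining 29 vCPU)
55 vCPU → host 4 (remaining 9 vCPU)
17 vCPU → host 3 (remaining 12 vCPU)
35 vCPU → host 5 (remaining 29 vCPU)
31 vCPU → host 2 (remaining 0 vCPU)
56 vCPU → host 6 (remaining 8 vCPU)
44 vCPU → host 7 (remaining 20 vCPU)
47 vCPU → host 8 (remaining 17 vCPU)
Final hosts: [59] [13,20,31] [35,17] [55] [35] [56] [44] [47].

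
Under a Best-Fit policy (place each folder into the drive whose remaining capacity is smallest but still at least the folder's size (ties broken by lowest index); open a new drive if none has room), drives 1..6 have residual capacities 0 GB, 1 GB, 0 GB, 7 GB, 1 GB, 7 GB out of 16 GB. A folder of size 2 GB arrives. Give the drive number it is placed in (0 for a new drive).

Drives with room: drive 4 (7 GB), drive 6 (7 GB).
Tightest fit is drive 4 with 7 GB free.

4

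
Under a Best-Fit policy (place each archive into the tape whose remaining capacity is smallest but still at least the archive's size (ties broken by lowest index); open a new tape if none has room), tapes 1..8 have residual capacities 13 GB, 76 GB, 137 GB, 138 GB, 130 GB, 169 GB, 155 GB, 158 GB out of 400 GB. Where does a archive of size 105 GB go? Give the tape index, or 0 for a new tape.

Tapes with room: tape 3 (137 GB), tape 4 (138 GB), tape 5 (130 GB), tape 6 (169 GB), tape 7 (155 GB), tape 8 (158 GB).
Tightest fit is tape 5 with 130 GB free.

5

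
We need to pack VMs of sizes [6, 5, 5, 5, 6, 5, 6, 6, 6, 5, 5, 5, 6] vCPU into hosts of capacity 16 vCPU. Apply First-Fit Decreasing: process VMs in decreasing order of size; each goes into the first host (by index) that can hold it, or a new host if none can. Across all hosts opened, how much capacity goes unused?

25

Sorted descending: 6, 6, 6, 6, 6, 6, 5, 5, 5, 5, 5, 5, 5.
Put 6 vCPU in host 1; 10 vCPU remain.
Put 6 vCPU in host 1; 4 vCPU remain.
Put 6 vCPU in host 2; 10 vCPU remain.
Put 6 vCPU in host 2; 4 vCPU remain.
Put 6 vCPU in host 3; 10 vCPU remain.
Put 6 vCPU in host 3; 4 vCPU remain.
Put 5 vCPU in host 4; 11 vCPU remain.
Put 5 vCPU in host 4; 6 vCPU remain.
Put 5 vCPU in host 4; 1 vCPU remain.
Put 5 vCPU in host 5; 11 vCPU remain.
Put 5 vCPU in host 5; 6 vCPU remain.
Put 5 vCPU in host 5; 1 vCPU remain.
Put 5 vCPU in host 6; 11 vCPU remain.
6 hosts × 16 vCPU = 96 vCPU; used 71 vCPU; unused 25 vCPU.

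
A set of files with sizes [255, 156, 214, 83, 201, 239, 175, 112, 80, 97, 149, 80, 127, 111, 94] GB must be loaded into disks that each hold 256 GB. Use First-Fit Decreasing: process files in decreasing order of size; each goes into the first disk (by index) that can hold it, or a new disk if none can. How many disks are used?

Sorted descending: 255, 239, 214, 201, 175, 156, 149, 127, 112, 111, 97, 94, 83, 80, 80.
Put 255 GB in disk 1; 1 GB remain.
Put 239 GB in disk 2; 17 GB remain.
Put 214 GB in disk 3; 42 GB remain.
Put 201 GB in disk 4; 55 GB remain.
Put 175 GB in disk 5; 81 GB remain.
Put 156 GB in disk 6; 100 GB remain.
Put 149 GB in disk 7; 107 GB remain.
Put 127 GB in disk 8; 129 GB remain.
Put 112 GB in disk 8; 17 GB remain.
Put 111 GB in disk 9; 145 GB remain.
Put 97 GB in disk 6; 3 GB remain.
Put 94 GB in disk 7; 13 GB remain.
Put 83 GB in disk 9; 62 GB remain.
Put 80 GB in disk 5; 1 GB remain.
Put 80 GB in disk 10; 176 GB remain.

10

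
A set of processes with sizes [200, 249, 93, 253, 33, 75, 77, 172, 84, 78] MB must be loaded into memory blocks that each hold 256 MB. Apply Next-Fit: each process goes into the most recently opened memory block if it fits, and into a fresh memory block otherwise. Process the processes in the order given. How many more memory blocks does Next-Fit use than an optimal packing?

Next-Fit: [200] [249] [93] [253] [33,75,77] [172,84] [78] → 7 memory blocks.
Total size 1314 MB; any packing needs at least ⌈1314/256⌉ = 6 memory blocks.
An optimal packing achieves that bound: [253] [249] [200,33] [172,84] [93,78,77] [75] → 6 memory blocks.
Excess: 7 − 6 = 1.

1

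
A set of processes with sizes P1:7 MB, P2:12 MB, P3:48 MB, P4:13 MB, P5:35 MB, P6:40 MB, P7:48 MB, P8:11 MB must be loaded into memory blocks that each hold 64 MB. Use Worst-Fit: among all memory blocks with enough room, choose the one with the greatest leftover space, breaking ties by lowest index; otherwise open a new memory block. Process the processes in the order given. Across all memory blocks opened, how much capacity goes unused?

P1 (7 MB) → memory block 1 (remaining 57 MB)
P2 (12 MB) → memory block 1 (remaining 45 MB)
P3 (48 MB) → memory block 2 (remaining 16 MB)
P4 (13 MB) → memory block 1 (remaining 32 MB)
P5 (35 MB) → memory block 3 (remaining 29 MB)
P6 (40 MB) → memory block 4 (remaining 24 MB)
P7 (48 MB) → memory block 5 (remaining 16 MB)
P8 (11 MB) → memory block 1 (remaining 21 MB)
5 memory blocks × 64 MB = 320 MB; used 214 MB; unused 106 MB.

106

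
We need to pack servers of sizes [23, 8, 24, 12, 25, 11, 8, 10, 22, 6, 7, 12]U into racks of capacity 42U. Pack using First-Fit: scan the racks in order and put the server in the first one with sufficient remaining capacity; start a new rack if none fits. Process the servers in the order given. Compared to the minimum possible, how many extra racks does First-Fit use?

First-Fit: [23,8,11] [24,12,6] [25,8,7] [10,22] [12] → 5 racks.
Total size 168U; any packing needs at least ⌈168/42⌉ = 4 racks.
An optimal packing achieves that bound: [25,10,7] [24,12,6] [23,11,8] [22,12,8] → 4 racks.
Excess: 5 − 4 = 1.

1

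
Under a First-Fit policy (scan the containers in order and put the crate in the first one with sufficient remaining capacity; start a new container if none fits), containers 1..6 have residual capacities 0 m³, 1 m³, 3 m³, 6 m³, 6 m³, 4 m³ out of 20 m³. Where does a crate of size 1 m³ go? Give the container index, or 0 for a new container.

2

Containers with room: container 2 (1 m³), container 3 (3 m³), container 4 (6 m³), container 5 (6 m³), container 6 (4 m³).
The first with room is container 2.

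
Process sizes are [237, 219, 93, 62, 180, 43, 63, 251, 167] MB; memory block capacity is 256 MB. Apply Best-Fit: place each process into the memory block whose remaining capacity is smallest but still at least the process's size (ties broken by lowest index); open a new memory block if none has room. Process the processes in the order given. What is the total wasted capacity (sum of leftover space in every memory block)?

221

237 MB → memory block 1 (remaining 19 MB)
219 MB → memory block 2 (remaining 37 MB)
93 MB → memory block 3 (remaining 163 MB)
62 MB → memory block 3 (remaining 101 MB)
180 MB → memory block 4 (remaining 76 MB)
43 MB → memory block 4 (remaining 33 MB)
63 MB → memory block 3 (remaining 38 MB)
251 MB → memory block 5 (remaining 5 MB)
167 MB → memory block 6 (remaining 89 MB)
6 memory blocks × 256 MB = 1536 MB; used 1315 MB; unused 221 MB.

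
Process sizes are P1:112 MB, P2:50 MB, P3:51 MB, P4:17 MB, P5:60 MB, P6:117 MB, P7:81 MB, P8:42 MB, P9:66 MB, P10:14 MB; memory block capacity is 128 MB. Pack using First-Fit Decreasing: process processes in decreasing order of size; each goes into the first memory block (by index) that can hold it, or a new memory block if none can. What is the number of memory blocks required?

Sorted descending: 117, 112, 81, 66, 60, 51, 50, 42, 17, 14.
Put 117 MB in memory block 1; 11 MB remain.
Put 112 MB in memory block 2; 16 MB remain.
Put 81 MB in memory block 3; 47 MB remain.
Put 66 MB in memory block 4; 62 MB remain.
Put 60 MB in memory block 4; 2 MB remain.
Put 51 MB in memory block 5; 77 MB remain.
Put 50 MB in memory block 5; 27 MB remain.
Put 42 MB in memory block 3; 5 MB remain.
Put 17 MB in memory block 5; 10 MB remain.
Put 14 MB in memory block 2; 2 MB remain.
Final memory blocks: [117] [112,14] [81,42] [66,60] [51,50,17].

5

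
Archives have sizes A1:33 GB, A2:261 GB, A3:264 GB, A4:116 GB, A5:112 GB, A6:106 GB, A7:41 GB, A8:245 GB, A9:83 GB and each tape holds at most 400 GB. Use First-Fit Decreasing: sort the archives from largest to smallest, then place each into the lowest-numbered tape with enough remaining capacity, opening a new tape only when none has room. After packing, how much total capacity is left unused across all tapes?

339

Sorted descending: 264, 261, 245, 116, 112, 106, 83, 41, 33.
264 GB → tape 1 (remaining 136 GB)
261 GB → tape 2 (remaining 139 GB)
245 GB → tape 3 (remaining 155 GB)
116 GB → tape 1 (remaining 20 GB)
112 GB → tape 2 (remaining 27 GB)
106 GB → tape 3 (remaining 49 GB)
83 GB → tape 4 (remaining 317 GB)
41 GB → tape 3 (remaining 8 GB)
33 GB → tape 4 (remaining 284 GB)
4 tapes × 400 GB = 1600 GB; used 1261 GB; unused 339 GB.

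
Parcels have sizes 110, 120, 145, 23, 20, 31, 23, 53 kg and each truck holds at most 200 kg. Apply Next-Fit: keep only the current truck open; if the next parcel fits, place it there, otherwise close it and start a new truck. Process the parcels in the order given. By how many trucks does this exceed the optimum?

1

Next-Fit: [110] [120] [145,23,20] [31,23,53] → 4 trucks.
Total size 525 kg; any packing needs at least ⌈525/200⌉ = 3 trucks.
An optimal packing achieves that bound: [145,53] [120,31,23,23] [110,20] → 3 trucks.
Excess: 4 − 3 = 1.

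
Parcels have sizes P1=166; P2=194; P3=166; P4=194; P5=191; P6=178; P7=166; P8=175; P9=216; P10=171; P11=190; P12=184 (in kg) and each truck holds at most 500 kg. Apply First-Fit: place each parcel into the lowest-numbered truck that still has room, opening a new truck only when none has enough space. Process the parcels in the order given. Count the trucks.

P1 (166 kg) → truck 1 (remaining 334 kg)
P2 (194 kg) → truck 1 (remaining 140 kg)
P3 (166 kg) → truck 2 (remaining 334 kg)
P4 (194 kg) → truck 2 (remaining 140 kg)
P5 (191 kg) → truck 3 (remaining 309 kg)
P6 (178 kg) → truck 3 (remaining 131 kg)
P7 (166 kg) → truck 4 (remaining 334 kg)
P8 (175 kg) → truck 4 (remaining 159 kg)
P9 (216 kg) → truck 5 (remaining 284 kg)
P10 (171 kg) → truck 5 (remaining 113 kg)
P11 (190 kg) → truck 6 (remaining 310 kg)
P12 (184 kg) → truck 6 (remaining 126 kg)

6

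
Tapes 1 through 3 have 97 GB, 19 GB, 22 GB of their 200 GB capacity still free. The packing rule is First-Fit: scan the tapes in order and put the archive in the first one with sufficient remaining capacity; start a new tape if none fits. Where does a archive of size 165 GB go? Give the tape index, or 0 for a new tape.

0

No tape has ≥ 165 GB free, so a new tape is opened.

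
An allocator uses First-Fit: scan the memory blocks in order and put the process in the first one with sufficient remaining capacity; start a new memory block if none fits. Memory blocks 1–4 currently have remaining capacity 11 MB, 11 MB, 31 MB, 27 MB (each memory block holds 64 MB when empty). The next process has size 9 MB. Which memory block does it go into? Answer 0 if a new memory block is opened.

Memory blocks with room: memory block 1 (11 MB), memory block 2 (11 MB), memory block 3 (31 MB), memory block 4 (27 MB).
The first with room is memory block 1.

1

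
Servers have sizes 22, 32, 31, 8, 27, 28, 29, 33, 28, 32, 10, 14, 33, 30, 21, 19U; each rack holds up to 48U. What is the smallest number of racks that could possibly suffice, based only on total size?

9

Total size = 22 + 32 + 31 + 8 + 27 + 28 + 29 + 33 + 28 + 32 + 10 + 14 + 33 + 30 + 21 + 19 = 397U.
⌈397 / 48⌉ = 9.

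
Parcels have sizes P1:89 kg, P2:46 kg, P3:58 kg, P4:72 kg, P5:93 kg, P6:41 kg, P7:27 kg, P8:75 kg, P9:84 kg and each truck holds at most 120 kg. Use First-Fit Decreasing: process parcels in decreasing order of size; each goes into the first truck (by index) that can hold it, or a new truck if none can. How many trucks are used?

6

Sorted descending: 93, 89, 84, 75, 72, 58, 46, 41, 27.
93 kg → truck 1 (remaining 27 kg)
89 kg → truck 2 (remaining 31 kg)
84 kg → truck 3 (remaining 36 kg)
75 kg → truck 4 (remaining 45 kg)
72 kg → truck 5 (remaining 48 kg)
58 kg → truck 6 (remaining 62 kg)
46 kg → truck 5 (remaining 2 kg)
41 kg → truck 4 (remaining 4 kg)
27 kg → truck 1 (remaining 0 kg)
Final trucks: [93,27] [89] [84] [75,41] [72,46] [58].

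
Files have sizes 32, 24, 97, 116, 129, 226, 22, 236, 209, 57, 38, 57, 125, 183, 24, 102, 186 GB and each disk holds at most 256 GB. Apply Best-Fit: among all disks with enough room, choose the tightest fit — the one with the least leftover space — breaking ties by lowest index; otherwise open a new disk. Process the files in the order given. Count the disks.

disk 1: place 32 GB, 224 GB left
disk 1: place 24 GB, 200 GB left
disk 1: place 97 GB, 103 GB left
disk 2: place 116 GB, 140 GB left
disk 2: place 129 GB, 11 GB left
disk 3: place 226 GB, 30 GB left
disk 3: place 22 GB, 8 GB left
disk 4: place 236 GB, 20 GB left
disk 5: place 209 GB, 47 GB left
disk 1: place 57 GB, 46 GB left
disk 1: place 38 GB, 8 GB left
disk 6: place 57 GB, 199 GB left
disk 6: place 125 GB, 74 GB left
disk 7: place 183 GB, 73 GB left
disk 5: place 24 GB, 23 GB left
disk 8: place 102 GB, 154 GB left
disk 9: place 186 GB, 70 GB left

9 disks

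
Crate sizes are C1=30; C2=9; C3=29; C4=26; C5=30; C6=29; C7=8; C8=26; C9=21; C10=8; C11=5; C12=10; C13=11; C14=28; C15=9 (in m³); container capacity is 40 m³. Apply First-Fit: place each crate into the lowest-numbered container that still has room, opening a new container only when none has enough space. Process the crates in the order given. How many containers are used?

8

C1 (30 m³) → container 1 (remaining 10 m³)
C2 (9 m³) → container 1 (remaining 1 m³)
C3 (29 m³) → container 2 (remaining 11 m³)
C4 (26 m³) → container 3 (remaining 14 m³)
C5 (30 m³) → container 4 (remaining 10 m³)
C6 (29 m³) → container 5 (remaining 11 m³)
C7 (8 m³) → container 2 (remaining 3 m³)
C8 (26 m³) → container 6 (remaining 14 m³)
C9 (21 m³) → container 7 (remaining 19 m³)
C10 (8 m³) → container 3 (remaining 6 m³)
C11 (5 m³) → container 3 (remaining 1 m³)
C12 (10 m³) → container 4 (remaining 0 m³)
C13 (11 m³) → container 5 (remaining 0 m³)
C14 (28 m³) → container 8 (remaining 12 m³)
C15 (9 m³) → container 6 (remaining 5 m³)
Final containers: [30,9] [29,8] [26,8,5] [30,10] [29,11] [26,9] [21] [28].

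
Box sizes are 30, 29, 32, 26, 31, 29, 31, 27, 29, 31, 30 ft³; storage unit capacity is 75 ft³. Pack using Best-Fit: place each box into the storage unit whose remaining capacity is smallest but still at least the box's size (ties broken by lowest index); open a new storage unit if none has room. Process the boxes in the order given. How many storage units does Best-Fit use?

6

30 ft³ → storage unit 1 (remaining 45 ft³)
29 ft³ → storage unit 1 (remaining 16 ft³)
32 ft³ → storage unit 2 (remaining 43 ft³)
26 ft³ → storage unit 2 (remaining 17 ft³)
31 ft³ → storage unit 3 (remaining 44 ft³)
29 ft³ → storage unit 3 (remaining 15 ft³)
31 ft³ → storage unit 4 (remaining 44 ft³)
27 ft³ → storage unit 4 (remaining 17 ft³)
29 ft³ → storage unit 5 (remaining 46 ft³)
31 ft³ → storage unit 5 (remaining 15 ft³)
30 ft³ → storage unit 6 (remaining 45 ft³)
Final storage units: [30,29] [32,26] [31,29] [31,27] [29,31] [30].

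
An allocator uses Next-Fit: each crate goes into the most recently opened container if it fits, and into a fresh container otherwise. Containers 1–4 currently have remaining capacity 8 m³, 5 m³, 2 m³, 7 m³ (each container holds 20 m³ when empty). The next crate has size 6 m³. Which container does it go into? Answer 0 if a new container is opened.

Next-Fit only looks at container 4, which has 7 m³ free.
6 m³ fits there.

4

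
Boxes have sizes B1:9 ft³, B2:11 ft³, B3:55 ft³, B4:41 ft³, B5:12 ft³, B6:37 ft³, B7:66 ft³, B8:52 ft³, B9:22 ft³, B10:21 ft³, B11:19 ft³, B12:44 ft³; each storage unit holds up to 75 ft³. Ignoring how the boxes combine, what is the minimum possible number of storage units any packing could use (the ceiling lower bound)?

6 storage units

Total size = 9 + 11 + 55 + 41 + 12 + 37 + 66 + 52 + 22 + 21 + 19 + 44 = 389 ft³.
⌈389 / 75⌉ = 6.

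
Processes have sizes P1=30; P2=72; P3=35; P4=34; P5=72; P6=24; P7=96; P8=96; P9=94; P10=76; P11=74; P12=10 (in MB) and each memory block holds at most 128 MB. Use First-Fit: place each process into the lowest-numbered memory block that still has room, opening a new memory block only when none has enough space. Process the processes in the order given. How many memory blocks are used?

8 memory blocks

memory block 1: place P1 (30 MB), 98 MB left
memory block 1: place P2 (72 MB), 26 MB left
memory block 2: place P3 (35 MB), 93 MB left
memory block 2: place P4 (34 MB), 59 MB left
memory block 3: place P5 (72 MB), 56 MB left
memory block 1: place P6 (24 MB), 2 MB left
memory block 4: place P7 (96 MB), 32 MB left
memory block 5: place P8 (96 MB), 32 MB left
memory block 6: place P9 (94 MB), 34 MB left
memory block 7: place P10 (76 MB), 52 MB left
memory block 8: place P11 (74 MB), 54 MB left
memory block 2: place P12 (10 MB), 49 MB left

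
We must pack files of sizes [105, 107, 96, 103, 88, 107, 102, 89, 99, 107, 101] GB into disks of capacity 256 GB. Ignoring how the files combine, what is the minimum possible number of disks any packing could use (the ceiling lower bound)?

5

Total size = 105 + 107 + 96 + 103 + 88 + 107 + 102 + 89 + 99 + 107 + 101 = 1104 GB.
⌈1104 / 256⌉ = 5.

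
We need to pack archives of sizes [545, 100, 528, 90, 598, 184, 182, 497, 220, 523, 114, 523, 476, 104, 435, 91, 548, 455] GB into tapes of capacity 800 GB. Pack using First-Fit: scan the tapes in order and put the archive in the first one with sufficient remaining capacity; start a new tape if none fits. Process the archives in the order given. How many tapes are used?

Put 545 GB in tape 1; 255 GB remain.
Put 100 GB in tape 1; 155 GB remain.
Put 528 GB in tape 2; 272 GB remain.
Put 90 GB in tape 1; 65 GB remain.
Put 598 GB in tape 3; 202 GB remain.
Put 184 GB in tape 2; 88 GB remain.
Put 182 GB in tape 3; 20 GB remain.
Put 497 GB in tape 4; 303 GB remain.
Put 220 GB in tape 4; 83 GB remain.
Put 523 GB in tape 5; 277 GB remain.
Put 114 GB in tape 5; 163 GB remain.
Put 523 GB in tape 6; 277 GB remain.
Put 476 GB in tape 7; 324 GB remain.
Put 104 GB in tape 5; 59 GB remain.
Put 435 GB in tape 8; 365 GB remain.
Put 91 GB in tape 6; 186 GB remain.
Put 548 GB in tape 9; 252 GB remain.
Put 455 GB in tape 10; 345 GB remain.

10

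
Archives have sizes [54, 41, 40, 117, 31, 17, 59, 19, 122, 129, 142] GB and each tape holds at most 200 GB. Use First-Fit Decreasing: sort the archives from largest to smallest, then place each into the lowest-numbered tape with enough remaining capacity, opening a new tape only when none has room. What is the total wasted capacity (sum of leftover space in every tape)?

29

Sorted descending: 142, 129, 122, 117, 59, 54, 41, 40, 31, 19, 17.
tape 1: place 142 GB, 58 GB left
tape 2: place 129 GB, 71 GB left
tape 3: place 122 GB, 78 GB left
tape 4: place 117 GB, 83 GB left
tape 2: place 59 GB, 12 GB left
tape 1: place 54 GB, 4 GB left
tape 3: place 41 GB, 37 GB left
tape 4: place 40 GB, 43 GB left
tape 3: place 31 GB, 6 GB left
tape 4: place 19 GB, 24 GB left
tape 4: place 17 GB, 7 GB left
4 tapes × 200 GB = 800 GB; used 771 GB; unused 29 GB.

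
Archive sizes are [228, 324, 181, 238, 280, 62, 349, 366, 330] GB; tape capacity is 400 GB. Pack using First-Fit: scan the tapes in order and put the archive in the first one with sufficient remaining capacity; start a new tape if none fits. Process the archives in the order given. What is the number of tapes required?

8

228 GB → tape 1 (remaining 172 GB)
324 GB → tape 2 (remaining 76 GB)
181 GB → tape 3 (remaining 219 GB)
238 GB → tape 4 (remaining 162 GB)
280 GB → tape 5 (remaining 120 GB)
62 GB → tape 1 (remaining 110 GB)
349 GB → tape 6 (remaining 51 GB)
366 GB → tape 7 (remaining 34 GB)
330 GB → tape 8 (remaining 70 GB)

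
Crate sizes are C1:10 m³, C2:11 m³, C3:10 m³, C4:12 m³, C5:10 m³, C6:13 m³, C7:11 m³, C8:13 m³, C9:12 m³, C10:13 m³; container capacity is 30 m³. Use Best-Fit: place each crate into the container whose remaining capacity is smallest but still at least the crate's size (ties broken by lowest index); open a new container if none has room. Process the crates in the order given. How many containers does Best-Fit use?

C1 (10 m³) → container 1 (remaining 20 m³)
C2 (11 m³) → container 1 (remaining 9 m³)
C3 (10 m³) → container 2 (remaining 20 m³)
C4 (12 m³) → container 2 (remaining 8 m³)
C5 (10 m³) → container 3 (remaining 20 m³)
C6 (13 m³) → container 3 (remaining 7 m³)
C7 (11 m³) → container 4 (remaining 19 m³)
C8 (13 m³) → container 4 (remaining 6 m³)
C9 (12 m³) → container 5 (remaining 18 m³)
C10 (13 m³) → container 5 (remaining 5 m³)
Final containers: [10,11] [10,12] [10,13] [11,13] [12,13].

5 containers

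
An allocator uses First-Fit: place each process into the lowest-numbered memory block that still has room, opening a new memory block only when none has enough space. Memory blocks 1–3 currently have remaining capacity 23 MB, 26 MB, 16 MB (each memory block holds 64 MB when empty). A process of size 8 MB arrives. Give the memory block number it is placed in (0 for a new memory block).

1

Memory blocks with room: memory block 1 (23 MB), memory block 2 (26 MB), memory block 3 (16 MB).
The first with room is memory block 1.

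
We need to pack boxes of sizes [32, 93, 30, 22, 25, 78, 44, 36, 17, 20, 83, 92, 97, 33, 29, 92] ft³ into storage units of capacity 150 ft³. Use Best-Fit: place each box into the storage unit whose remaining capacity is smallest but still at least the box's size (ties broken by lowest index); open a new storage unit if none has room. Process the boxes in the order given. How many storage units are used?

32 ft³ → storage unit 1 (remaining 118 ft³)
93 ft³ → storage unit 1 (remaining 25 ft³)
30 ft³ → storage unit 2 (remaining 120 ft³)
22 ft³ → storage unit 1 (remaining 3 ft³)
25 ft³ → storage unit 2 (remaining 95 ft³)
78 ft³ → storage unit 2 (remaining 17 ft³)
44 ft³ → storage unit 3 (remaining 106 ft³)
36 ft³ → storage unit 3 (remaining 70 ft³)
17 ft³ → storage unit 2 (remaining 0 ft³)
20 ft³ → storage unit 3 (remaining 50 ft³)
83 ft³ → storage unit 4 (remaining 67 ft³)
92 ft³ → storage unit 5 (remaining 58 ft³)
97 ft³ → storage unit 6 (remaining 53 ft³)
33 ft³ → storage unit 3 (remaining 17 ft³)
29 ft³ → storage unit 6 (remaining 24 ft³)
92 ft³ → storage unit 7 (remaining 58 ft³)

7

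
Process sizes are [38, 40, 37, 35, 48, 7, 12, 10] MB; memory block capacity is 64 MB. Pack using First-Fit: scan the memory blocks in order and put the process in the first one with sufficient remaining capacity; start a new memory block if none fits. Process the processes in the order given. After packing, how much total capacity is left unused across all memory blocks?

93

38 MB → memory block 1 (remaining 26 MB)
40 MB → memory block 2 (remaining 24 MB)
37 MB → memory block 3 (remaining 27 MB)
35 MB → memory block 4 (remaining 29 MB)
48 MB → memory block 5 (remaining 16 MB)
7 MB → memory block 1 (remaining 19 MB)
12 MB → memory block 1 (remaining 7 MB)
10 MB → memory block 2 (remaining 14 MB)
5 memory blocks × 64 MB = 320 MB; used 227 MB; unused 93 MB.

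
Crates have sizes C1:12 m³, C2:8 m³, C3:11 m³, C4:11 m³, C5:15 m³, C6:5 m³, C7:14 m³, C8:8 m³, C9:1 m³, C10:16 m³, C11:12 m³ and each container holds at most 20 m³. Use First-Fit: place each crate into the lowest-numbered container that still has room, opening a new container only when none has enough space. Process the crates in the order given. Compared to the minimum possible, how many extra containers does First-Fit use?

First-Fit: [12,8] [11,5,1] [11,8] [15] [14] [16] [12] → 7 containers.
7 crates exceed 10 m³ (half the capacity), and no two of those can share a container, so at least 7 containers are needed.
So 7 is already optimal.

0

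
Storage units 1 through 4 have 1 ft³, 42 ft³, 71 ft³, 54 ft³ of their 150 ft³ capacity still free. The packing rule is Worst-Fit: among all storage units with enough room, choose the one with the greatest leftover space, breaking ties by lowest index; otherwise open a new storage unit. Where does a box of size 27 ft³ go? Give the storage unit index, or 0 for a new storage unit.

Storage units with room: storage unit 2 (42 ft³), storage unit 3 (71 ft³), storage unit 4 (54 ft³).
Most room is storage unit 3 with 71 ft³ free.

3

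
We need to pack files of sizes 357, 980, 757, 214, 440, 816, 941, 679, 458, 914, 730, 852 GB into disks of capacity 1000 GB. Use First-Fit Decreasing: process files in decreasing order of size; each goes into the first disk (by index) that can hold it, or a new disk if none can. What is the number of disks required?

10

Sorted descending: 980, 941, 914, 852, 816, 757, 730, 679, 458, 440, 357, 214.
980 GB → disk 1 (remaining 20 GB)
941 GB → disk 2 (remaining 59 GB)
914 GB → disk 3 (remaining 86 GB)
852 GB → disk 4 (remaining 148 GB)
816 GB → disk 5 (remaining 184 GB)
757 GB → disk 6 (remaining 243 GB)
730 GB → disk 7 (remaining 270 GB)
679 GB → disk 8 (remaining 321 GB)
458 GB → disk 9 (remaining 542 GB)
440 GB → disk 9 (remaining 102 GB)
357 GB → disk 10 (remaining 643 GB)
214 GB → disk 6 (remaining 29 GB)
Final disks: [980] [941] [914] [852] [816] [757,214] [730] [679] [458,440] [357].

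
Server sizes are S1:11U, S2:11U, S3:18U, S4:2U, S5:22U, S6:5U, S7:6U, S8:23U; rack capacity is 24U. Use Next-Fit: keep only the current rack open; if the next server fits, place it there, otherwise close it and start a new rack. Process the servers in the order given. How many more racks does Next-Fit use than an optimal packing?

Next-Fit: [11,11] [18,2] [22] [5,6] [23] → 5 racks.
Total size 98U; any packing needs at least ⌈98/24⌉ = 5 racks.
So 5 is already optimal.

0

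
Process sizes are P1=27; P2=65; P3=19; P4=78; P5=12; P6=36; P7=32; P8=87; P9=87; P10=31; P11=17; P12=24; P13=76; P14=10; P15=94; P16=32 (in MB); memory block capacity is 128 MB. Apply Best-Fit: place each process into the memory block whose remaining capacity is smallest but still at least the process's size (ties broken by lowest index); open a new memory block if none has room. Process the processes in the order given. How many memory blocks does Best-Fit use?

6

Put P1 (27 MB) in memory block 1; 101 MB remain.
Put P2 (65 MB) in memory block 1; 36 MB remain.
Put P3 (19 MB) in memory block 1; 17 MB remain.
Put P4 (78 MB) in memory block 2; 50 MB remain.
Put P5 (12 MB) in memory block 1; 5 MB remain.
Put P6 (36 MB) in memory block 2; 14 MB remain.
Put P7 (32 MB) in memory block 3; 96 MB remain.
Put P8 (87 MB) in memory block 3; 9 MB remain.
Put P9 (87 MB) in memory block 4; 41 MB remain.
Put P10 (31 MB) in memory block 4; 10 MB remain.
Put P11 (17 MB) in memory block 5; 111 MB remain.
Put P12 (24 MB) in memory block 5; 87 MB remain.
Put P13 (76 MB) in memory block 5; 11 MB remain.
Put P14 (10 MB) in memory block 4; 0 MB remain.
Put P15 (94 MB) in memory block 6; 34 MB remain.
Put P16 (32 MB) in memory block 6; 2 MB remain.
Final memory blocks: [27,65,19,12] [78,36] [32,87] [87,31,10] [17,24,76] [94,32].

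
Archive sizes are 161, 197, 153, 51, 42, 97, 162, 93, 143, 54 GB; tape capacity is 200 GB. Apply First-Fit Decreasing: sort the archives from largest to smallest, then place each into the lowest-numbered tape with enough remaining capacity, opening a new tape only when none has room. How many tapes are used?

7

Sorted descending: 197, 162, 161, 153, 143, 97, 93, 54, 51, 42.
Put 197 GB in tape 1; 3 GB remain.
Put 162 GB in tape 2; 38 GB remain.
Put 161 GB in tape 3; 39 GB remain.
Put 153 GB in tape 4; 47 GB remain.
Put 143 GB in tape 5; 57 GB remain.
Put 97 GB in tape 6; 103 GB remain.
Put 93 GB in tape 6; 10 GB remain.
Put 54 GB in tape 5; 3 GB remain.
Put 51 GB in tape 7; 149 GB remain.
Put 42 GB in tape 4; 5 GB remain.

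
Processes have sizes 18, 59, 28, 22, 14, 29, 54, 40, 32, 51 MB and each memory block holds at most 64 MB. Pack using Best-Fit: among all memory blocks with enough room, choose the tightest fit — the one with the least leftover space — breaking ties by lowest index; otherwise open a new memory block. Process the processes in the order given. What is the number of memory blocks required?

18 MB → memory block 1 (remaining 46 MB)
59 MB → memory block 2 (remaining 5 MB)
28 MB → memory block 1 (remaining 18 MB)
22 MB → memory block 3 (remaining 42 MB)
14 MB → memory block 1 (remaining 4 MB)
29 MB → memory block 3 (remaining 13 MB)
54 MB → memory block 4 (remaining 10 MB)
40 MB → memory block 5 (remaining 24 MB)
32 MB → memory block 6 (remaining 32 MB)
51 MB → memory block 7 (remaining 13 MB)
Final memory blocks: [18,28,14] [59] [22,29] [54] [40] [32] [51].

7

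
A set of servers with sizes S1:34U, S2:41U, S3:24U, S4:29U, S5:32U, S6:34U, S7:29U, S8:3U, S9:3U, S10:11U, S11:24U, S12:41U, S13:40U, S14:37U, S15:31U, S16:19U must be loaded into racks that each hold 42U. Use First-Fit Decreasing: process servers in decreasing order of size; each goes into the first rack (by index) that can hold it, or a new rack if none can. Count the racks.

Sorted descending: 41, 41, 40, 37, 34, 34, 32, 31, 29, 29, 24, 24, 19, 11, 3, 3.
rack 1: place 41U, 1U left
rack 2: place 41U, 1U left
rack 3: place 40U, 2U left
rack 4: place 37U, 5U left
rack 5: place 34U, 8U left
rack 6: place 34U, 8U left
rack 7: place 32U, 10U left
rack 8: place 31U, 11U left
rack 9: place 29U, 13U left
rack 10: place 29U, 13U left
rack 11: place 24U, 18U left
rack 12: place 24U, 18U left
rack 13: place 19U, 23U left
rack 8: place 11U, 0U left
rack 4: place 3U, 2U left
rack 5: place 3U, 5U left

13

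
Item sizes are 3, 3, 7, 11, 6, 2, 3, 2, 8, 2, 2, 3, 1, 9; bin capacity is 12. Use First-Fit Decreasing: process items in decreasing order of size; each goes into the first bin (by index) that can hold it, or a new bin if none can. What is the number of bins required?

Sorted descending: 11, 9, 8, 7, 6, 3, 3, 3, 3, 2, 2, 2, 2, 1.
Put 11 in bin 1; 1 remain.
Put 9 in bin 2; 3 remain.
Put 8 in bin 3; 4 remain.
Put 7 in bin 4; 5 remain.
Put 6 in bin 5; 6 remain.
Put 3 in bin 2; 0 remain.
Put 3 in bin 3; 1 remain.
Put 3 in bin 4; 2 remain.
Put 3 in bin 5; 3 remain.
Put 2 in bin 4; 0 remain.
Put 2 in bin 5; 1 remain.
Put 2 in bin 6; 10 remain.
Put 2 in bin 6; 8 remain.
Put 1 in bin 1; 0 remain.

6 bins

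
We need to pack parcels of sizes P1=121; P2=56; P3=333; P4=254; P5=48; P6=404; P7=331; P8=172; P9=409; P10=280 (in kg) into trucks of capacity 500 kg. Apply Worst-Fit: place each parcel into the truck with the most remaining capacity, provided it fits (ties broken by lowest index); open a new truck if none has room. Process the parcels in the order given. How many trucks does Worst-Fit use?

P1 (121 kg) → truck 1 (remaining 379 kg)
P2 (56 kg) → truck 1 (remaining 323 kg)
P3 (333 kg) → truck 2 (remaining 167 kg)
P4 (254 kg) → truck 1 (remaining 69 kg)
P5 (48 kg) → truck 2 (remaining 119 kg)
P6 (404 kg) → truck 3 (remaining 96 kg)
P7 (331 kg) → truck 4 (remaining 169 kg)
P8 (172 kg) → truck 5 (remaining 328 kg)
P9 (409 kg) → truck 6 (remaining 91 kg)
P10 (280 kg) → truck 5 (remaining 48 kg)

6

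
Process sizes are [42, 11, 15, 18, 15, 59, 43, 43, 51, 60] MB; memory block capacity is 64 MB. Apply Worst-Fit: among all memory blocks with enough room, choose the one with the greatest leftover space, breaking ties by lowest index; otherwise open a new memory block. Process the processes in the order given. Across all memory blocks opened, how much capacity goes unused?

91

Put 42 MB in memory block 1; 22 MB remain.
Put 11 MB in memory block 1; 11 MB remain.
Put 15 MB in memory block 2; 49 MB remain.
Put 18 MB in memory block 2; 31 MB remain.
Put 15 MB in memory block 2; 16 MB remain.
Put 59 MB in memory block 3; 5 MB remain.
Put 43 MB in memory block 4; 21 MB remain.
Put 43 MB in memory block 5; 21 MB remain.
Put 51 MB in memory block 6; 13 MB remain.
Put 60 MB in memory block 7; 4 MB remain.
7 memory blocks × 64 MB = 448 MB; used 357 MB; unused 91 MB.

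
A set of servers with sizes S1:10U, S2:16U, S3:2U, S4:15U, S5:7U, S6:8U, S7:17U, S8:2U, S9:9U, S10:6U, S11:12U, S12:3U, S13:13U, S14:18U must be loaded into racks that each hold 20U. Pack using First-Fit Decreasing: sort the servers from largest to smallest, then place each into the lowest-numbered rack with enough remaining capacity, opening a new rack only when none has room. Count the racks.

8 racks

Sorted descending: 18, 17, 16, 15, 13, 12, 10, 9, 8, 7, 6, 3, 2, 2.
18U → rack 1 (remaining 2U)
17U → rack 2 (remaining 3U)
16U → rack 3 (remaining 4U)
15U → rack 4 (remaining 5U)
13U → rack 5 (remaining 7U)
12U → rack 6 (remaining 8U)
10U → rack 7 (remaining 10U)
9U → rack 7 (remaining 1U)
8U → rack 6 (remaining 0U)
7U → rack 5 (remaining 0U)
6U → rack 8 (remaining 14U)
3U → rack 2 (remaining 0U)
2U → rack 1 (remaining 0U)
2U → rack 3 (remaining 2U)
Final racks: [18,2] [17,3] [16,2] [15] [13,7] [12,8] [10,9] [6].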